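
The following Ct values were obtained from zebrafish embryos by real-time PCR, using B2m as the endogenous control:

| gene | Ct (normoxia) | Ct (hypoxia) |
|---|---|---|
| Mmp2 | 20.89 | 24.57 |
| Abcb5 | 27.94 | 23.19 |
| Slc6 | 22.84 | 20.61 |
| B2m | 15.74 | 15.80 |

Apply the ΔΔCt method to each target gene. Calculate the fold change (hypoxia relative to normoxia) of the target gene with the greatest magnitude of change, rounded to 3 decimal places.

28.051

Mmp2: ΔΔCt = (24.57−15.80) − (20.89−15.74) = 8.77 − 5.15 = 3.62; fold change = 2^-3.62 = 0.081
Abcb5: ΔΔCt = (23.19−15.80) − (27.94−15.74) = 7.39 − 12.20 = -4.81; fold change = 2^4.81 = 28.051
Slc6: ΔΔCt = (20.61−15.80) − (22.84−15.74) = 4.81 − 7.10 = -2.29; fold change = 2^2.29 = 4.891
Abcb5 has the largest |ΔΔCt| = 4.81.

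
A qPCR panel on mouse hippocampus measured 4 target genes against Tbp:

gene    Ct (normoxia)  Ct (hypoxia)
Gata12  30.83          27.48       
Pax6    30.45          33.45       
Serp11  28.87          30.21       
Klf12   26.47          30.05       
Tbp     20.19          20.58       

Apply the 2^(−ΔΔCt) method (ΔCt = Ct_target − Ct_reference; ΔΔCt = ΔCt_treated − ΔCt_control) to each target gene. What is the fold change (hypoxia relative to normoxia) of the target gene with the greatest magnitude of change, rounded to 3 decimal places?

Gata12: ΔΔCt = (27.48−20.58) − (30.83−20.19) = 6.90 − 10.64 = -3.74; fold change = 2^3.74 = 13.361
Pax6: ΔΔCt = (33.45−20.58) − (30.45−20.19) = 12.87 − 10.26 = 2.61; fold change = 2^-2.61 = 0.164
Serp11: ΔΔCt = (30.21−20.58) − (28.87−20.19) = 9.63 − 8.68 = 0.95; fold change = 2^-0.95 = 0.518
Klf12: ΔΔCt = (30.05−20.58) − (26.47−20.19) = 9.47 − 6.28 = 3.19; fold change = 2^-3.19 = 0.110
Gata12 has the largest |ΔΔCt| = 3.74.

13.361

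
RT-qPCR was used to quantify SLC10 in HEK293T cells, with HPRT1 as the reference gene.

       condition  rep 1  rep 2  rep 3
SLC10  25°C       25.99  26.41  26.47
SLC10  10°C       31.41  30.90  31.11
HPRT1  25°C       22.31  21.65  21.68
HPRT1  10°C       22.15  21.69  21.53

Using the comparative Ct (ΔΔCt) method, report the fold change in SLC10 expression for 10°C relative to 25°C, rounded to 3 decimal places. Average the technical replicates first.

Mean Ct: SLC10 25°C 26.290; SLC10 10°C 31.140; HPRT1 25°C 21.880; HPRT1 10°C 21.790
ΔCt(25°C) = 26.290 − 21.880 = 4.410
ΔCt(10°C) = 31.140 − 21.790 = 9.350
ΔΔCt = 9.350 − 4.410 = 4.940
Fold change = 2^(−4.940) = 0.0326

0.033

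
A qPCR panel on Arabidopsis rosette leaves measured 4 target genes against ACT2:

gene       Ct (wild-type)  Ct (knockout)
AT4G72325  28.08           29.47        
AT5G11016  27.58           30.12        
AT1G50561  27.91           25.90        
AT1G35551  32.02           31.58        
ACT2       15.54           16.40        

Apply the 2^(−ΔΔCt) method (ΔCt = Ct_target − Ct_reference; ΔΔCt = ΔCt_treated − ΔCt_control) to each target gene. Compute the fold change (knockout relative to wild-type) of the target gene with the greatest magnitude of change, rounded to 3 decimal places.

7.311

AT4G72325: ΔΔCt = (29.47−16.40) − (28.08−15.54) = 13.07 − 12.54 = 0.53; fold change = 2^-0.53 = 0.693
AT5G11016: ΔΔCt = (30.12−16.40) − (27.58−15.54) = 13.72 − 12.04 = 1.68; fold change = 2^-1.68 = 0.312
AT1G50561: ΔΔCt = (25.90−16.40) − (27.91−15.54) = 9.50 − 12.37 = -2.87; fold change = 2^2.87 = 7.311
AT1G35551: ΔΔCt = (31.58−16.40) − (32.02−15.54) = 15.18 − 16.48 = -1.30; fold change = 2^1.30 = 2.462
AT1G50561 has the largest |ΔΔCt| = 2.87.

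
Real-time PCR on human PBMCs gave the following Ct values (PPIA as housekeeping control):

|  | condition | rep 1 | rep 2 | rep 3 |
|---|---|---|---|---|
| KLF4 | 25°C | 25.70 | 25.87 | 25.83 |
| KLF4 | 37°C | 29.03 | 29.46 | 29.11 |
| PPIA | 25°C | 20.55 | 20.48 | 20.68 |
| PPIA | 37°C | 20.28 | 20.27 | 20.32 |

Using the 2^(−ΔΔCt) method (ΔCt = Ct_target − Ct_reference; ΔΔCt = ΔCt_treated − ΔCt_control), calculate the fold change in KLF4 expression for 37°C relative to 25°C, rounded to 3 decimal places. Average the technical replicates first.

0.078

Mean Ct: KLF4 25°C 25.800; KLF4 37°C 29.200; PPIA 25°C 20.570; PPIA 37°C 20.290
ΔCt(25°C) = 25.800 − 20.570 = 5.230
ΔCt(37°C) = 29.200 − 20.290 = 8.910
ΔΔCt = 8.910 − 5.230 = 3.680
Fold change = 2^(−3.680) = 0.0780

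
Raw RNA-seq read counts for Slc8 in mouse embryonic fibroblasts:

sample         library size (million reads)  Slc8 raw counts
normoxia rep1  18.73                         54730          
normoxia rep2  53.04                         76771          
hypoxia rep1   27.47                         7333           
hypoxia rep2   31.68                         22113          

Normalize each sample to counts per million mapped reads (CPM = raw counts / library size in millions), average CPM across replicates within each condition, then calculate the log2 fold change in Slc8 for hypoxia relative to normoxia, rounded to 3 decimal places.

CPM(normoxia rep1) = 54730 / 18.73 = 2922.0502
CPM(normoxia rep2) = 76771 / 53.04 = 1447.4170
CPM(hypoxia rep1) = 7333 / 27.47 = 266.9458
CPM(hypoxia rep2) = 22113 / 31.68 = 698.0114
mean CPM(normoxia) = 2184.7336; mean CPM(hypoxia) = 482.4786
Fold change = 482.4786 / 2184.7336 = 0.22084
log2(0.22084) = -2.1789

-2.179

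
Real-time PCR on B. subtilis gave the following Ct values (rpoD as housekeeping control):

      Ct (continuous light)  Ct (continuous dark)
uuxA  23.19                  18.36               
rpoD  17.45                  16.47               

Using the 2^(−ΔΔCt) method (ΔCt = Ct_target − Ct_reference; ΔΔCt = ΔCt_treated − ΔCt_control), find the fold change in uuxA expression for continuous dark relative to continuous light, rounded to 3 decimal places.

14.420

ΔCt(continuous light) = 23.190 − 17.450 = 5.740
ΔCt(continuous dark) = 18.360 − 16.470 = 1.890
ΔΔCt = 1.890 − 5.740 = -3.850
Fold change = 2^(−(-3.850)) = 2^3.850 = 14.4200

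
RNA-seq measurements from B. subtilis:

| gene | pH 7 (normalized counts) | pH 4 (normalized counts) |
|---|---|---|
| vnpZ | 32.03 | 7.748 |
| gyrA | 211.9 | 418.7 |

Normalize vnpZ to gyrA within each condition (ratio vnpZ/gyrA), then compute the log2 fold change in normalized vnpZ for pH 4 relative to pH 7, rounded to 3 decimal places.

vnpZ/gyrA (pH 7) = 32.03 / 211.9 = 0.15116
vnpZ/gyrA (pH 4) = 7.748 / 418.7 = 0.018505
Fold change = 0.018505 / 0.15116 = 0.1224
log2(0.1224) = -3.0301

-3.030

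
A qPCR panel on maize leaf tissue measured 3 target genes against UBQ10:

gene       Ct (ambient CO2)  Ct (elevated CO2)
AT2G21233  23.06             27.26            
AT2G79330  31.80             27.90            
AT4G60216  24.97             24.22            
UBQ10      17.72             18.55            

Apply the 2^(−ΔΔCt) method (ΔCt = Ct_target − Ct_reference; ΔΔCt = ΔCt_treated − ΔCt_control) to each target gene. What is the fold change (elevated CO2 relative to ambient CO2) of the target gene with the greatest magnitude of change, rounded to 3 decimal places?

AT2G21233: ΔΔCt = (27.26−18.55) − (23.06−17.72) = 8.71 − 5.34 = 3.37; fold change = 2^-3.37 = 0.097
AT2G79330: ΔΔCt = (27.90−18.55) − (31.80−17.72) = 9.35 − 14.08 = -4.73; fold change = 2^4.73 = 26.538
AT4G60216: ΔΔCt = (24.22−18.55) − (24.97−17.72) = 5.67 − 7.25 = -1.58; fold change = 2^1.58 = 2.990
AT2G79330 has the largest |ΔΔCt| = 4.73.

26.538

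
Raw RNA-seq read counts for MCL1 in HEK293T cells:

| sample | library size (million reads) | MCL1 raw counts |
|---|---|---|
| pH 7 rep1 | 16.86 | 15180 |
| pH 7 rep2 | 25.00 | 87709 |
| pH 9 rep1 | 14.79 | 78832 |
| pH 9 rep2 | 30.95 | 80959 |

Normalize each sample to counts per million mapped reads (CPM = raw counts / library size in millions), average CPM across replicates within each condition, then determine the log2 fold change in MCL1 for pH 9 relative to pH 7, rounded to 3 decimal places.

CPM(pH 7 rep1) = 15180 / 16.86 = 900.3559
CPM(pH 7 rep2) = 87709 / 25.00 = 3508.3600
CPM(pH 9 rep1) = 78832 / 14.79 = 5330.0879
CPM(pH 9 rep2) = 80959 / 30.95 = 2615.7997
mean CPM(pH 7) = 2204.3579; mean CPM(pH 9) = 3972.9438
Fold change = 3972.9438 / 2204.3579 = 1.80231
log2(1.80231) = 0.8498

0.850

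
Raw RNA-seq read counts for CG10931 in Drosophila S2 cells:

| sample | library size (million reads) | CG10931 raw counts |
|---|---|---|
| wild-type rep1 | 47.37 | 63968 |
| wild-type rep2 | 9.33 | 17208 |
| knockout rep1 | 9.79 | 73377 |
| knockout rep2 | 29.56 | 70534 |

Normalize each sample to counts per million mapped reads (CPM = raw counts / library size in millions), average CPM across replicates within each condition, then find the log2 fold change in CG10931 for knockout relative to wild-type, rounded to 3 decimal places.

1.629

CPM(wild-type rep1) = 63968 / 47.37 = 1350.3905
CPM(wild-type rep2) = 17208 / 9.33 = 1844.3730
CPM(knockout rep1) = 73377 / 9.79 = 7495.0970
CPM(knockout rep2) = 70534 / 29.56 = 2386.1299
mean CPM(wild-type) = 1597.3818; mean CPM(knockout) = 4940.6135
Fold change = 4940.6135 / 1597.3818 = 3.09294
log2(3.09294) = 1.6290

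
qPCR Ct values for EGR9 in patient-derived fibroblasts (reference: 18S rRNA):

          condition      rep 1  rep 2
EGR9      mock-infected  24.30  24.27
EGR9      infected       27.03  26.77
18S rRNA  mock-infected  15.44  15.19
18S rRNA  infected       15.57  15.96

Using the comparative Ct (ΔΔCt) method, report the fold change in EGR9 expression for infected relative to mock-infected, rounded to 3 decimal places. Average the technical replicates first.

Mean Ct: EGR9 mock-infected 24.285; EGR9 infected 26.900; 18S rRNA mock-infected 15.315; 18S rRNA infected 15.765
ΔCt(mock-infected) = 24.285 − 15.315 = 8.970
ΔCt(infected) = 26.900 − 15.765 = 11.135
ΔΔCt = 11.135 − 8.970 = 2.165
Fold change = 2^(−2.165) = 0.2230

0.223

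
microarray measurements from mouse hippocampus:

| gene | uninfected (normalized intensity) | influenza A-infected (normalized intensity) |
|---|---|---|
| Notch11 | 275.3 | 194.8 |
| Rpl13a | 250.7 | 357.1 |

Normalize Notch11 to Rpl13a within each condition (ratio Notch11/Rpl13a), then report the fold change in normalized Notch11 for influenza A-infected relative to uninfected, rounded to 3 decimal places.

0.497

Notch11/Rpl13a (uninfected) = 275.3 / 250.7 = 1.0981
Notch11/Rpl13a (influenza A-infected) = 194.8 / 357.1 = 0.54551
Fold change = 0.54551 / 1.0981 = 0.4968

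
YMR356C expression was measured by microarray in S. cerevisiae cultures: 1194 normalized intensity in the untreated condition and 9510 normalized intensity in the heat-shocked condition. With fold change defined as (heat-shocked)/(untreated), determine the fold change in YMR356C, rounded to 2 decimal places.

7.96

Fold change = 9510 / 1194 = 7.965
YMR356C is upregulated.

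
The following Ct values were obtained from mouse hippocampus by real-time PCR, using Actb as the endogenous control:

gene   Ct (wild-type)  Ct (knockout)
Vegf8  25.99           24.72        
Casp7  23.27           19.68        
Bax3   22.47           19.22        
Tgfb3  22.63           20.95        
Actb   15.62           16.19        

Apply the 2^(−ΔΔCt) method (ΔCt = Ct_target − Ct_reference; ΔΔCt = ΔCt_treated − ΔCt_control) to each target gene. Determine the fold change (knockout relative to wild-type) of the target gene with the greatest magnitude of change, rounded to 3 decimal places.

Vegf8: ΔΔCt = (24.72−16.19) − (25.99−15.62) = 8.53 − 10.37 = -1.84; fold change = 2^1.84 = 3.580
Casp7: ΔΔCt = (19.68−16.19) − (23.27−15.62) = 3.49 − 7.65 = -4.16; fold change = 2^4.16 = 17.877
Bax3: ΔΔCt = (19.22−16.19) − (22.47−15.62) = 3.03 − 6.85 = -3.82; fold change = 2^3.82 = 14.123
Tgfb3: ΔΔCt = (20.95−16.19) − (22.63−15.62) = 4.76 − 7.01 = -2.25; fold change = 2^2.25 = 4.757
Casp7 has the largest |ΔΔCt| = 4.16.

17.877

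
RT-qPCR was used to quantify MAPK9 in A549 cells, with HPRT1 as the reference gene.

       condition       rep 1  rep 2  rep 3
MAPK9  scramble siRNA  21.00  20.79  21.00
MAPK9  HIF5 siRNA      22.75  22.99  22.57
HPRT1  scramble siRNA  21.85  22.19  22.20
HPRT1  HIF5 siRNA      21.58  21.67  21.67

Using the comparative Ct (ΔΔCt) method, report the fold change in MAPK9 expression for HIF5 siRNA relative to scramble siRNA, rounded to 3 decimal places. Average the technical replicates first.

0.206

Mean Ct: MAPK9 scramble siRNA 20.930; MAPK9 HIF5 siRNA 22.770; HPRT1 scramble siRNA 22.080; HPRT1 HIF5 siRNA 21.640
ΔCt(scramble siRNA) = 20.930 − 22.080 = -1.150
ΔCt(HIF5 siRNA) = 22.770 − 21.640 = 1.130
ΔΔCt = 1.130 − (-1.150) = 2.280
Fold change = 2^(−2.280) = 0.2059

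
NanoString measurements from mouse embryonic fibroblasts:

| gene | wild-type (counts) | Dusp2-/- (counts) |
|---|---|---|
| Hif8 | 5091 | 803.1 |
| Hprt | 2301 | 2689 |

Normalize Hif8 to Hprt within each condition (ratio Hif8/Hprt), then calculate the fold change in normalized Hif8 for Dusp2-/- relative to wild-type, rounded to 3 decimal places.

Hif8/Hprt (wild-type) = 5091 / 2301 = 2.2125
Hif8/Hprt (Dusp2-/-) = 803.1 / 2689 = 0.29866
Fold change = 0.29866 / 2.2125 = 0.1350

0.135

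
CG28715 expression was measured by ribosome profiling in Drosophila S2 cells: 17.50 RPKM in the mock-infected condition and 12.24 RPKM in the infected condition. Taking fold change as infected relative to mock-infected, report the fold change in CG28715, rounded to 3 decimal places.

Fold change = 12.24 / 17.50 = 0.6994
CG28715 is downregulated.

0.699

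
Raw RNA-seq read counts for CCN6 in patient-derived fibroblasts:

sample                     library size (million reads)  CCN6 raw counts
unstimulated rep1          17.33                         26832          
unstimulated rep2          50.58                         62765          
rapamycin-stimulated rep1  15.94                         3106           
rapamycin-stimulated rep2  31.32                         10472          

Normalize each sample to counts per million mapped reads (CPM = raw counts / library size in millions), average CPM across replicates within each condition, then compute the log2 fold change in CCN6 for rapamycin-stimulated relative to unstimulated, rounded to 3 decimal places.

-2.398

CPM(unstimulated rep1) = 26832 / 17.33 = 1548.2977
CPM(unstimulated rep2) = 62765 / 50.58 = 1240.9055
CPM(rapamycin-stimulated rep1) = 3106 / 15.94 = 194.8557
CPM(rapamycin-stimulated rep2) = 10472 / 31.32 = 334.3550
mean CPM(unstimulated) = 1394.6016; mean CPM(rapamycin-stimulated) = 264.6054
Fold change = 264.6054 / 1394.6016 = 0.18974
log2(0.18974) = -2.3979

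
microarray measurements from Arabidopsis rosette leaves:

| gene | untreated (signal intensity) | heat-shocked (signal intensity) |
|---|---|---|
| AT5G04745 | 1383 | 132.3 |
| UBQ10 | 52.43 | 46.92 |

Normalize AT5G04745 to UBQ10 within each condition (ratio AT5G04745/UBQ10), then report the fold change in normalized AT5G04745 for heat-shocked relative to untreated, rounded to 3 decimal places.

0.107

AT5G04745/UBQ10 (untreated) = 1383 / 52.43 = 26.378
AT5G04745/UBQ10 (heat-shocked) = 132.3 / 46.92 = 2.8197
Fold change = 2.8197 / 26.378 = 0.1069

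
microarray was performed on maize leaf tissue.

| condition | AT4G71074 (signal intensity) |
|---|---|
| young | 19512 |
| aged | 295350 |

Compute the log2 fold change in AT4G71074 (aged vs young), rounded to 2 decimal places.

Fold change = 295350 / 19512 = 15.1368
log2(15.1368) = 3.920

3.92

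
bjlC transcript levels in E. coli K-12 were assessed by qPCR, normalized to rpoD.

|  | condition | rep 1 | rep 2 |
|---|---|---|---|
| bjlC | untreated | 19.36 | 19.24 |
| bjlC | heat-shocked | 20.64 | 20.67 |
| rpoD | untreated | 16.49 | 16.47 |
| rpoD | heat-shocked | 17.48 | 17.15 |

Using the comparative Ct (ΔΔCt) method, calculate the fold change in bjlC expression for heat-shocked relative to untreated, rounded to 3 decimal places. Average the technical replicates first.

Mean Ct: bjlC untreated 19.300; bjlC heat-shocked 20.655; rpoD untreated 16.480; rpoD heat-shocked 17.315
ΔCt(untreated) = 19.300 − 16.480 = 2.820
ΔCt(heat-shocked) = 20.655 − 17.315 = 3.340
ΔΔCt = 3.340 − 2.820 = 0.520
Fold change = 2^(−0.520) = 0.6974

0.697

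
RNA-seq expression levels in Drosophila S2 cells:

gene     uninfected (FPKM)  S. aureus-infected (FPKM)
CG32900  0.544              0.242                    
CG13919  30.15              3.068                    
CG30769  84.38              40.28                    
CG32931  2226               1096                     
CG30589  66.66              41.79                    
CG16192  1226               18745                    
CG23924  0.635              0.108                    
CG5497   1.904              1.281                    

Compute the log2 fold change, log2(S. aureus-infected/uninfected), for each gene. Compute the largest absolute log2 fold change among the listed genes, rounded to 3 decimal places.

log2(0.242/0.544) = -1.169  (CG32900)
log2(3.068/30.15) = -3.297  (CG13919)
log2(40.28/84.38) = -1.067  (CG30769)
log2(1096/2226) = -1.022  (CG32931)
log2(41.79/66.66) = -0.674  (CG30589)
log2(18745/1226) = 3.934  (CG16192)
log2(0.108/0.635) = -2.556  (CG23924)
log2(1.281/1.904) = -0.572  (CG5497)
The largest magnitude belongs to CG16192.

3.934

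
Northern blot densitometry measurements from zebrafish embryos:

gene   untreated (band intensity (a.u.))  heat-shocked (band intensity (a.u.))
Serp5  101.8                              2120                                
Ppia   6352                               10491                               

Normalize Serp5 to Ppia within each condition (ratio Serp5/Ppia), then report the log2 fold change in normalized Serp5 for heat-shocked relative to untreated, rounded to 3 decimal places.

Serp5/Ppia (untreated) = 101.8 / 6352 = 0.016026
Serp5/Ppia (heat-shocked) = 2120 / 10491 = 0.20208
Fold change = 0.20208 / 0.016026 = 12.6090
log2(12.6090) = 3.6564

3.656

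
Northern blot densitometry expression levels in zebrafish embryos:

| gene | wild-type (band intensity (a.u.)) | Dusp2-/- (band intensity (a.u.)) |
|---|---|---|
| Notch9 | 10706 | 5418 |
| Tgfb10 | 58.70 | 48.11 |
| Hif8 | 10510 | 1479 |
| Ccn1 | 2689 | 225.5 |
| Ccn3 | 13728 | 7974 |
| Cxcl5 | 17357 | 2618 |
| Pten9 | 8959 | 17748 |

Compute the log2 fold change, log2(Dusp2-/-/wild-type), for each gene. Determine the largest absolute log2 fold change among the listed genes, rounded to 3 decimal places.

log2(5418/10706) = -0.983  (Notch9)
log2(48.11/58.70) = -0.287  (Tgfb10)
log2(1479/10510) = -2.829  (Hif8)
log2(225.5/2689) = -3.576  (Ccn1)
log2(7974/13728) = -0.784  (Ccn3)
log2(2618/17357) = -2.729  (Cxcl5)
log2(17748/8959) = 0.986  (Pten9)
The largest magnitude belongs to Ccn1.

3.576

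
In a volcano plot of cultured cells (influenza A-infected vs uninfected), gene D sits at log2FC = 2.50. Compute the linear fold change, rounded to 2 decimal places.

5.66

Fold change = 2^(2.50) = 5.657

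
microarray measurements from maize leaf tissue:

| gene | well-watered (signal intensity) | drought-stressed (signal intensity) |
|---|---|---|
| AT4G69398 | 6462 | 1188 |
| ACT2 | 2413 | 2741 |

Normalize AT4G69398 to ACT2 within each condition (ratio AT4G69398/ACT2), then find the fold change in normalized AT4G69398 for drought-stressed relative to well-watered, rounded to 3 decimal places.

AT4G69398/ACT2 (well-watered) = 6462 / 2413 = 2.678
AT4G69398/ACT2 (drought-stressed) = 1188 / 2741 = 0.43342
Fold change = 0.43342 / 2.678 = 0.1618

0.162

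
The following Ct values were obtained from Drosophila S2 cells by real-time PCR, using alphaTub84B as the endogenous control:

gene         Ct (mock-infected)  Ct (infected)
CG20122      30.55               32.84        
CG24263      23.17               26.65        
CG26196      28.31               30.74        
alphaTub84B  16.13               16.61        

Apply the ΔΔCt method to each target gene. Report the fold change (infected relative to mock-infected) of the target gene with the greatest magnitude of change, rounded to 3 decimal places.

CG20122: ΔΔCt = (32.84−16.61) − (30.55−16.13) = 16.23 − 14.42 = 1.81; fold change = 2^-1.81 = 0.285
CG24263: ΔΔCt = (26.65−16.61) − (23.17−16.13) = 10.04 − 7.04 = 3.00; fold change = 2^-3.00 = 0.125
CG26196: ΔΔCt = (30.74−16.61) − (28.31−16.13) = 14.13 − 12.18 = 1.95; fold change = 2^-1.95 = 0.259
CG24263 has the largest |ΔΔCt| = 3.00.

0.125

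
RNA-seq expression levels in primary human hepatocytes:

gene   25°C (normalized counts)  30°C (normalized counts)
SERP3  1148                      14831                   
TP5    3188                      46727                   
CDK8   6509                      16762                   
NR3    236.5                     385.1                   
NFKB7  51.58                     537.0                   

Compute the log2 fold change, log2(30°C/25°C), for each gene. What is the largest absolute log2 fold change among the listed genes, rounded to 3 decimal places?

log2(14831/1148) = 3.691  (SERP3)
log2(46727/3188) = 3.874  (TP5)
log2(16762/6509) = 1.365  (CDK8)
log2(385.1/236.5) = 0.703  (NR3)
log2(537.0/51.58) = 3.380  (NFKB7)
The largest magnitude belongs to TP5.

3.874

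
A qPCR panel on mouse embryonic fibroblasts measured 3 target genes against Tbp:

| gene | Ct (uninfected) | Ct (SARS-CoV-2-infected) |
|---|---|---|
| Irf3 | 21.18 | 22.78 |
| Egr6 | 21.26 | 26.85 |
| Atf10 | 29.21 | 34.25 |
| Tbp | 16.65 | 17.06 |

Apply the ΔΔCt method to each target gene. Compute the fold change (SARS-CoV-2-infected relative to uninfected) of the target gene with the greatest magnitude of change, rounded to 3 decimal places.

Irf3: ΔΔCt = (22.78−17.06) − (21.18−16.65) = 5.72 − 4.53 = 1.19; fold change = 2^-1.19 = 0.438
Egr6: ΔΔCt = (26.85−17.06) − (21.26−16.65) = 9.79 − 4.61 = 5.18; fold change = 2^-5.18 = 0.028
Atf10: ΔΔCt = (34.25−17.06) − (29.21−16.65) = 17.19 − 12.56 = 4.63; fold change = 2^-4.63 = 0.040
Egr6 has the largest |ΔΔCt| = 5.18.

0.028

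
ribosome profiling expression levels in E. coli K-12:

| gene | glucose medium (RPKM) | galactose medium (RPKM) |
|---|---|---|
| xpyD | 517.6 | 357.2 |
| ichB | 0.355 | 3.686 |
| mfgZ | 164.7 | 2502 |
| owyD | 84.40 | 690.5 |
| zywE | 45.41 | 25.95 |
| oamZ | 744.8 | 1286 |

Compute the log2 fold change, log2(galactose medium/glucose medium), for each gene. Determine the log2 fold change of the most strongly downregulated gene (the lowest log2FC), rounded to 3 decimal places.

-0.807

log2(357.2/517.6) = -0.535  (xpyD)
log2(3.686/0.355) = 3.376  (ichB)
log2(2502/164.7) = 3.925  (mfgZ)
log2(690.5/84.40) = 3.032  (owyD)
log2(25.95/45.41) = -0.807  (zywE)
log2(1286/744.8) = 0.788  (oamZ)
zywE is most strongly downregulated.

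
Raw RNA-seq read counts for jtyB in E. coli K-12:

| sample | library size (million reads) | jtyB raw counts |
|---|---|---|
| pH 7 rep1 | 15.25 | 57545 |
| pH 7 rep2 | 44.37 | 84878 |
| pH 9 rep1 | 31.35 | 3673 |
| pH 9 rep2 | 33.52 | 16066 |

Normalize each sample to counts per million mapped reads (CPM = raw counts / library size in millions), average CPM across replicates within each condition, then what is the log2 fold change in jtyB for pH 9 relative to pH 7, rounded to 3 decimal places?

CPM(pH 7 rep1) = 57545 / 15.25 = 3773.4426
CPM(pH 7 rep2) = 84878 / 44.37 = 1912.9592
CPM(pH 9 rep1) = 3673 / 31.35 = 117.1611
CPM(pH 9 rep2) = 16066 / 33.52 = 479.2959
mean CPM(pH 7) = 2843.2009; mean CPM(pH 9) = 298.2285
Fold change = 298.2285 / 2843.2009 = 0.10489
log2(0.10489) = -3.2530

-3.253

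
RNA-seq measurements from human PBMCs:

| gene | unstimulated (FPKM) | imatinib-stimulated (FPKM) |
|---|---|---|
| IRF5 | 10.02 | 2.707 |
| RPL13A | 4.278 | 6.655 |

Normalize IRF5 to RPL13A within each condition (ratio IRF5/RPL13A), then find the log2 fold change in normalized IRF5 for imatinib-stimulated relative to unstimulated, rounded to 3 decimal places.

IRF5/RPL13A (unstimulated) = 10.02 / 4.278 = 2.3422
IRF5/RPL13A (imatinib-stimulated) = 2.707 / 6.655 = 0.40676
Fold change = 0.40676 / 2.3422 = 0.1737
log2(0.1737) = -2.5256

-2.526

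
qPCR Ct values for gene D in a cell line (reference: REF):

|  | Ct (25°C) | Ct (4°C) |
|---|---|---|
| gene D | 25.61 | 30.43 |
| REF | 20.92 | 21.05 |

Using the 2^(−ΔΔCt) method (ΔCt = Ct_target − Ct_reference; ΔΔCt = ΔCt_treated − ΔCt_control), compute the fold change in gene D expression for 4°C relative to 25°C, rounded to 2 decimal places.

ΔCt(25°C) = 25.610 − 20.920 = 4.690
ΔCt(4°C) = 30.430 − 21.050 = 9.380
ΔΔCt = 9.380 − 4.690 = 4.690
Fold change = 2^(−4.690) = 0.039

0.04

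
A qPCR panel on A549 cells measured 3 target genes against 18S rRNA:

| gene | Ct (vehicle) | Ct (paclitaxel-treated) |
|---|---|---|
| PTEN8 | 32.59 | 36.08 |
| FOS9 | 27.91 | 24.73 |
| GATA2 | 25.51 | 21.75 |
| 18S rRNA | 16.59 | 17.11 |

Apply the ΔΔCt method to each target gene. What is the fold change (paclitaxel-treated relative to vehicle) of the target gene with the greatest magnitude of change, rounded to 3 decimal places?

PTEN8: ΔΔCt = (36.08−17.11) − (32.59−16.59) = 18.97 − 16.00 = 2.97; fold change = 2^-2.97 = 0.128
FOS9: ΔΔCt = (24.73−17.11) − (27.91−16.59) = 7.62 − 11.32 = -3.70; fold change = 2^3.70 = 12.996
GATA2: ΔΔCt = (21.75−17.11) − (25.51−16.59) = 4.64 − 8.92 = -4.28; fold change = 2^4.28 = 19.427
GATA2 has the largest |ΔΔCt| = 4.28.

19.427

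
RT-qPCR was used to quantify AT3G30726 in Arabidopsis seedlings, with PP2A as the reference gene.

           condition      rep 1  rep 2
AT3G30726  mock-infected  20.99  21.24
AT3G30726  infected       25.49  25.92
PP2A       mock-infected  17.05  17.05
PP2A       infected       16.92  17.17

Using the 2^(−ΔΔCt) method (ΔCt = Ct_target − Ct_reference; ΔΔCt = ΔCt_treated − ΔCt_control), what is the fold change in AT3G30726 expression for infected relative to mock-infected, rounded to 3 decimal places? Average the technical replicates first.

0.041

Mean Ct: AT3G30726 mock-infected 21.115; AT3G30726 infected 25.705; PP2A mock-infected 17.050; PP2A infected 17.045
ΔCt(mock-infected) = 21.115 − 17.050 = 4.065
ΔCt(infected) = 25.705 − 17.045 = 8.660
ΔΔCt = 8.660 − 4.065 = 4.595
Fold change = 2^(−4.595) = 0.0414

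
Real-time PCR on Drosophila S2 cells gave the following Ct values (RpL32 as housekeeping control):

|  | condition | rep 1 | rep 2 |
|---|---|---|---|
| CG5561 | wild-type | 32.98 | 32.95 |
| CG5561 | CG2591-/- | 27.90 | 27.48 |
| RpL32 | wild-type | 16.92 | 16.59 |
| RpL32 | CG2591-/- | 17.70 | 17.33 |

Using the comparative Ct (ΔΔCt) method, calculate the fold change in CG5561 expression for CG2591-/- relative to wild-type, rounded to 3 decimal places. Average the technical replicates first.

65.572

Mean Ct: CG5561 wild-type 32.965; CG5561 CG2591-/- 27.690; RpL32 wild-type 16.755; RpL32 CG2591-/- 17.515
ΔCt(wild-type) = 32.965 − 16.755 = 16.210
ΔCt(CG2591-/-) = 27.690 − 17.515 = 10.175
ΔΔCt = 10.175 − 16.210 = -6.035
Fold change = 2^(−(-6.035)) = 2^6.035 = 65.5716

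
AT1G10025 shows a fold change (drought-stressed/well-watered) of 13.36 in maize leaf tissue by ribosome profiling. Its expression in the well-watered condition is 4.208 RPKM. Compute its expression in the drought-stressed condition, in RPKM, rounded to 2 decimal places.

drought-stressed expression = 4.208 × 13.36 = 56.22

56.22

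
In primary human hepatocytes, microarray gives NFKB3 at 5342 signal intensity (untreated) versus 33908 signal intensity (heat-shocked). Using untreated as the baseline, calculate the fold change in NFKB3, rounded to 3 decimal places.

Fold change = 33908 / 5342 = 6.3474
NFKB3 is upregulated.

6.347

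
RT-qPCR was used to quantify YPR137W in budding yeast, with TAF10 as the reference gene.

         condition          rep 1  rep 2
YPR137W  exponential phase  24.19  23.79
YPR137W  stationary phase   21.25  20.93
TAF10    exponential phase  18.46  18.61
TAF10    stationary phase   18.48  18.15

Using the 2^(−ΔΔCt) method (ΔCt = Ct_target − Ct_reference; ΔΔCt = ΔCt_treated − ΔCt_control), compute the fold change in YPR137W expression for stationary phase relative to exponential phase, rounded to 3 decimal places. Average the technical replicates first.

6.409

Mean Ct: YPR137W exponential phase 23.990; YPR137W stationary phase 21.090; TAF10 exponential phase 18.535; TAF10 stationary phase 18.315
ΔCt(exponential phase) = 23.990 − 18.535 = 5.455
ΔCt(stationary phase) = 21.090 − 18.315 = 2.775
ΔΔCt = 2.775 − 5.455 = -2.680
Fold change = 2^(−(-2.680)) = 2^2.680 = 6.4086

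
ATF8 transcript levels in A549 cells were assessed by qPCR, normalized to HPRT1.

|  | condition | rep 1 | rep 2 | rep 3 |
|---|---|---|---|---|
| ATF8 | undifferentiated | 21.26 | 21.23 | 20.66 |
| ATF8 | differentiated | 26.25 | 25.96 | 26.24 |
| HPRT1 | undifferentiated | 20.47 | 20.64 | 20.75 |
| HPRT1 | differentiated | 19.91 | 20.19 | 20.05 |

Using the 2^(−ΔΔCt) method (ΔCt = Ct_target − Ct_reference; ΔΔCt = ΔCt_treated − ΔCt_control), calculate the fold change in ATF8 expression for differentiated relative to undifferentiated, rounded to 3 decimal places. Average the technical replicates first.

Mean Ct: ATF8 undifferentiated 21.050; ATF8 differentiated 26.150; HPRT1 undifferentiated 20.620; HPRT1 differentiated 20.050
ΔCt(undifferentiated) = 21.050 − 20.620 = 0.430
ΔCt(differentiated) = 26.150 − 20.050 = 6.100
ΔΔCt = 6.100 − 0.430 = 5.670
Fold change = 2^(−5.670) = 0.0196

0.020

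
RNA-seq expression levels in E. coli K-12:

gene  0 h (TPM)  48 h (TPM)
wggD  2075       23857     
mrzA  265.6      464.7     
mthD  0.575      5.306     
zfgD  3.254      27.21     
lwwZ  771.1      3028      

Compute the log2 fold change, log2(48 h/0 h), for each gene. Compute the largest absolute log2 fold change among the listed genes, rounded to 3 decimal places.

log2(23857/2075) = 3.523  (wggD)
log2(464.7/265.6) = 0.807  (mrzA)
log2(5.306/0.575) = 3.206  (mthD)
log2(27.21/3.254) = 3.064  (zfgD)
log2(3028/771.1) = 1.973  (lwwZ)
The largest magnitude belongs to wggD.

3.523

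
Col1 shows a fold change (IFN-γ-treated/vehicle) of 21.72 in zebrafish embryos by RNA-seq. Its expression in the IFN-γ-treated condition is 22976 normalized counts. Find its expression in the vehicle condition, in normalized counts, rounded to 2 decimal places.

1057.83

vehicle expression = 22976 / 21.72 = 1057.83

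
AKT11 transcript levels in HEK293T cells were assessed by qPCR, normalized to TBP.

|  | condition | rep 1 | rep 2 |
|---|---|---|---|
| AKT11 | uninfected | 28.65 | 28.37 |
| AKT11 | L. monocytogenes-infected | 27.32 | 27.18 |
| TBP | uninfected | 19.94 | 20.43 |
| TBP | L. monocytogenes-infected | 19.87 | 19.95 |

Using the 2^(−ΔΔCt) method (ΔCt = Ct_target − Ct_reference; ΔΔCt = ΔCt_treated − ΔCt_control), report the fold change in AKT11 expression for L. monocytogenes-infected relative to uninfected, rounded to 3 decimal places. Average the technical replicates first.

Mean Ct: AKT11 uninfected 28.510; AKT11 L. monocytogenes-infected 27.250; TBP uninfected 20.185; TBP L. monocytogenes-infected 19.910
ΔCt(uninfected) = 28.510 − 20.185 = 8.325
ΔCt(L. monocytogenes-infected) = 27.250 − 19.910 = 7.340
ΔΔCt = 7.340 − 8.325 = -0.985
Fold change = 2^(−(-0.985)) = 2^0.985 = 1.9793

1.979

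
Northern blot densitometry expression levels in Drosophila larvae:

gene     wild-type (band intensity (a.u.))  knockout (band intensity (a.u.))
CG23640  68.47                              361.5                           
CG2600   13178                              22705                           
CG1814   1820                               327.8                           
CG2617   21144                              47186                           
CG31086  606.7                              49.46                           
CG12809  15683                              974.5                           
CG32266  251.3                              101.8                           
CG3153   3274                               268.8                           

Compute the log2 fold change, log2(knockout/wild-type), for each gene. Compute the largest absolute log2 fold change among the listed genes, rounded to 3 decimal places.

4.008

log2(361.5/68.47) = 2.400  (CG23640)
log2(22705/13178) = 0.785  (CG2600)
log2(327.8/1820) = -2.473  (CG1814)
log2(47186/21144) = 1.158  (CG2617)
log2(49.46/606.7) = -3.617  (CG31086)
log2(974.5/15683) = -4.008  (CG12809)
log2(101.8/251.3) = -1.304  (CG32266)
log2(268.8/3274) = -3.606  (CG3153)
The largest magnitude belongs to CG12809.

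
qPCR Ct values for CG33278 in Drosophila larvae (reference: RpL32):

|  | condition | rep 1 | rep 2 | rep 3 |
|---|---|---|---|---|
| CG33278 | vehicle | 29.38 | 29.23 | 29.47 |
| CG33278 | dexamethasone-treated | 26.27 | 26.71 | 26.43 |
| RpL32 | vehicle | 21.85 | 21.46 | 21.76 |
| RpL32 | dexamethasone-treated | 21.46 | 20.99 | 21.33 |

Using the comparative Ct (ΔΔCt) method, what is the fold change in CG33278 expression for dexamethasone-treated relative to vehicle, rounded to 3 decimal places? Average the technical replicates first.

Mean Ct: CG33278 vehicle 29.360; CG33278 dexamethasone-treated 26.470; RpL32 vehicle 21.690; RpL32 dexamethasone-treated 21.260
ΔCt(vehicle) = 29.360 − 21.690 = 7.670
ΔCt(dexamethasone-treated) = 26.470 − 21.260 = 5.210
ΔΔCt = 5.210 − 7.670 = -2.460
Fold change = 2^(−(-2.460)) = 2^2.460 = 5.5022

5.502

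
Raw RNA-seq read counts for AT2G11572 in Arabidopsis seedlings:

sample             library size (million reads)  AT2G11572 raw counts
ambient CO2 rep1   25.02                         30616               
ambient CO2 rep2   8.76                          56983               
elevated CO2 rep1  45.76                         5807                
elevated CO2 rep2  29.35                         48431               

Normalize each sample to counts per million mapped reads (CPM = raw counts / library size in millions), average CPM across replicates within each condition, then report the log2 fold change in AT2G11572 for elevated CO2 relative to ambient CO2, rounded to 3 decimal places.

CPM(ambient CO2 rep1) = 30616 / 25.02 = 1223.6611
CPM(ambient CO2 rep2) = 56983 / 8.76 = 6504.9087
CPM(elevated CO2 rep1) = 5807 / 45.76 = 126.9012
CPM(elevated CO2 rep2) = 48431 / 29.35 = 1650.1193
mean CPM(ambient CO2) = 3864.2849; mean CPM(elevated CO2) = 888.5102
Fold change = 888.5102 / 3864.2849 = 0.22993
log2(0.22993) = -2.1207

-2.121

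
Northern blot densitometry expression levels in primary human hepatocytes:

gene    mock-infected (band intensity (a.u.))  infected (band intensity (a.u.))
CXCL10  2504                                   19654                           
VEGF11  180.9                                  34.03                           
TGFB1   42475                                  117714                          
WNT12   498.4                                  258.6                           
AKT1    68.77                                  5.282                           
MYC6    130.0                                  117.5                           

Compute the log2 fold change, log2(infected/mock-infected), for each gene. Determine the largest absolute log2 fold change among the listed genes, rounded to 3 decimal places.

log2(19654/2504) = 2.973  (CXCL10)
log2(34.03/180.9) = -2.410  (VEGF11)
log2(117714/42475) = 1.471  (TGFB1)
log2(258.6/498.4) = -0.947  (WNT12)
log2(5.282/68.77) = -3.703  (AKT1)
log2(117.5/130.0) = -0.146  (MYC6)
The largest magnitude belongs to AKT1.

3.703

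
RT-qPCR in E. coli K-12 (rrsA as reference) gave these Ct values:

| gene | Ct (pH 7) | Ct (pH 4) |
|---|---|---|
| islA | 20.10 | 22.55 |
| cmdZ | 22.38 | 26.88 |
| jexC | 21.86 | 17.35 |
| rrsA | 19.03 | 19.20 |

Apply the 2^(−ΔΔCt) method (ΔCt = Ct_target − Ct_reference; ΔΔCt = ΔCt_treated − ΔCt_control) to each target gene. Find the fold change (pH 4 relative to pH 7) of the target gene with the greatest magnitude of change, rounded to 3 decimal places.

islA: ΔΔCt = (22.55−19.20) − (20.10−19.03) = 3.35 − 1.07 = 2.28; fold change = 2^-2.28 = 0.206
cmdZ: ΔΔCt = (26.88−19.20) − (22.38−19.03) = 7.68 − 3.35 = 4.33; fold change = 2^-4.33 = 0.050
jexC: ΔΔCt = (17.35−19.20) − (21.86−19.03) = -1.85 − 2.83 = -4.68; fold change = 2^4.68 = 25.634
jexC has the largest |ΔΔCt| = 4.68.

25.634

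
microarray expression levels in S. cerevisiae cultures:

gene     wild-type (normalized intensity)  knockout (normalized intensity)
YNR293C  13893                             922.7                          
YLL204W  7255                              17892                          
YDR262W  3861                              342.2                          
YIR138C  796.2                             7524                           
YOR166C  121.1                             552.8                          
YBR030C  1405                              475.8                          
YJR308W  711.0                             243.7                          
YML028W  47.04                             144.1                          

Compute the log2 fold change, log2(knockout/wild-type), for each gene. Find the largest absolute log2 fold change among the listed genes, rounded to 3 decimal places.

log2(922.7/13893) = -3.912  (YNR293C)
log2(17892/7255) = 1.302  (YLL204W)
log2(342.2/3861) = -3.496  (YDR262W)
log2(7524/796.2) = 3.240  (YIR138C)
log2(552.8/121.1) = 2.191  (YOR166C)
log2(475.8/1405) = -1.562  (YBR030C)
log2(243.7/711.0) = -1.545  (YJR308W)
log2(144.1/47.04) = 1.615  (YML028W)
The largest magnitude belongs to YNR293C.

3.912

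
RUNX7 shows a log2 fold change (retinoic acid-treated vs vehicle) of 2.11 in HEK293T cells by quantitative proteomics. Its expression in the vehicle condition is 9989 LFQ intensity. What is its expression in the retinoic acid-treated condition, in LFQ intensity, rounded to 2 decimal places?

43121.64

Fold change = 2^(2.11) = 4.3169
retinoic acid-treated expression = 9989 × 4.3169 = 43121.64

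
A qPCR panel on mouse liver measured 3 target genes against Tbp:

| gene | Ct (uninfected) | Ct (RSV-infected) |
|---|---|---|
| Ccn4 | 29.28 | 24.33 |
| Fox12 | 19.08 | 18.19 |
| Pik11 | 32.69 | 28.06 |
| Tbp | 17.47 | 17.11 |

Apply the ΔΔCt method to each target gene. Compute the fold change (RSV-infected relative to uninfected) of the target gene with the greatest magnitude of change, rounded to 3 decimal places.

Ccn4: ΔΔCt = (24.33−17.11) − (29.28−17.47) = 7.22 − 11.81 = -4.59; fold change = 2^4.59 = 24.084
Fox12: ΔΔCt = (18.19−17.11) − (19.08−17.47) = 1.08 − 1.61 = -0.53; fold change = 2^0.53 = 1.444
Pik11: ΔΔCt = (28.06−17.11) − (32.69−17.47) = 10.95 − 15.22 = -4.27; fold change = 2^4.27 = 19.293
Ccn4 has the largest |ΔΔCt| = 4.59.

24.084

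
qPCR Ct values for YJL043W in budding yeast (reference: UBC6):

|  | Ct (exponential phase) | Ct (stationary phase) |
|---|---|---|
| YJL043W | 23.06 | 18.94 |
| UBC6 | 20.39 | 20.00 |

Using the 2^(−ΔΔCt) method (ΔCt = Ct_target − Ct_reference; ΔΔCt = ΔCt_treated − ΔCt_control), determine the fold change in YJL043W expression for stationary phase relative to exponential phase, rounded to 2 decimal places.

13.27

ΔCt(exponential phase) = 23.060 − 20.390 = 2.670
ΔCt(stationary phase) = 18.940 − 20.000 = -1.060
ΔΔCt = -1.060 − 2.670 = -3.730
Fold change = 2^(−(-3.730)) = 2^3.730 = 13.269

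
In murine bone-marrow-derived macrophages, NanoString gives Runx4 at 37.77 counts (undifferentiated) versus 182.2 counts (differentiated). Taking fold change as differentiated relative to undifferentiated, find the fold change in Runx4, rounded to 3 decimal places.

4.824

Fold change = 182.2 / 37.77 = 4.8239
Runx4 is upregulated.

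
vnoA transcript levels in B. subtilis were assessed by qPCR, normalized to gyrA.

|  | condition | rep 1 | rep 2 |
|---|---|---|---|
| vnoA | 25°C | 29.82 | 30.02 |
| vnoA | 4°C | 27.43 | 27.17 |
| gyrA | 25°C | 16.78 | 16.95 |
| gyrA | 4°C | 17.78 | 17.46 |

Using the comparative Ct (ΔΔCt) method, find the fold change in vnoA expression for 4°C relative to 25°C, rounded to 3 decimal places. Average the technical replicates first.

Mean Ct: vnoA 25°C 29.920; vnoA 4°C 27.300; gyrA 25°C 16.865; gyrA 4°C 17.620
ΔCt(25°C) = 29.920 − 16.865 = 13.055
ΔCt(4°C) = 27.300 − 17.620 = 9.680
ΔΔCt = 9.680 − 13.055 = -3.375
Fold change = 2^(−(-3.375)) = 2^3.375 = 10.3747

10.375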